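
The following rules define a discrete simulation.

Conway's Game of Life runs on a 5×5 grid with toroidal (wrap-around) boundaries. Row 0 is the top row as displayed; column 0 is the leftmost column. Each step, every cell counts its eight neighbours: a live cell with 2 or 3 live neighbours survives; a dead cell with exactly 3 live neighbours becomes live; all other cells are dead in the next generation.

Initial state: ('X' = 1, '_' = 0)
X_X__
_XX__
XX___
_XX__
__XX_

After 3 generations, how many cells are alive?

1

gen 0: X_X__
_XX__
XX___
_XX__
__XX_
gen 1: _____
__X__
X____
X__X_
___X_
gen 2: _____
_____
_X__X
_____
____X
gen 3: _____
_____
_____
X____
_____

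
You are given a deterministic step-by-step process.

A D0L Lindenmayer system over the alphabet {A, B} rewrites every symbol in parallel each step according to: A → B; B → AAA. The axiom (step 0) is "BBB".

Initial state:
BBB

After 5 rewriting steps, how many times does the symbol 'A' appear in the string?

gen 0: BBB
gen 1: AAAAAAAAA
gen 2: BBBBBBBBB
gen 3: AAAAAAAAAAAAAAAAAAAAAAAAAAA
gen 4: BBBBBBBBBBBBBBBBBBBBBBBBBBB
gen 5: AAAAAAAAAAAAAAAAAAAAAAAAAAAAAAAAAAAAAAAAAAAAAAAAAAAAAAAAAAAAAAAAAAAAAAAAAAAAAAAAA

81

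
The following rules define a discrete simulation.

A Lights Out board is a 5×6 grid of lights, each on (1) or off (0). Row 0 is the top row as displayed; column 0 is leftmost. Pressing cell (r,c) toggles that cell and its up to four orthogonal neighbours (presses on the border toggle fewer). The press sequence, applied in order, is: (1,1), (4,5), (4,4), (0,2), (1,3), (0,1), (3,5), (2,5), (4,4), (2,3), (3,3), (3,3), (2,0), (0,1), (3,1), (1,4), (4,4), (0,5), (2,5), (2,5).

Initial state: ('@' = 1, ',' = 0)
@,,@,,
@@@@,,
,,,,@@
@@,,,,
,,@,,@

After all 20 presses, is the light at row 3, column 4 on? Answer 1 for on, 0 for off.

0

step 0: @,,@,,
@@@@,,
,,,,@@
@@,,,,
,,@,,@
step 1: @@,@,,
,,,@,,
,@,,@@
@@,,,,
,,@,,@
step 2: @@,@,,
,,,@,,
,@,,@@
@@,,,@
,,@,@,
step 3: @@,@,,
,,,@,,
,@,,@@
@@,,@@
,,@@,@
step 4: @,@,,,
,,@@,,
,@,,@@
@@,,@@
,,@@,@
step 5: @,@@,,
,,,,@,
,@,@@@
@@,,@@
,,@@,@
step 6: ,@,@,,
,@,,@,
,@,@@@
@@,,@@
,,@@,@
step 7: ,@,@,,
,@,,@,
,@,@@,
@@,,,,
,,@@,,
step 8: ,@,@,,
,@,,@@
,@,@,@
@@,,,@
,,@@,,
step 9: ,@,@,,
,@,,@@
,@,@,@
@@,,@@
,,@,@@
step 10: ,@,@,,
,@,@@@
,@@,@@
@@,@@@
,,@,@@
step 11: ,@,@,,
,@,@@@
,@@@@@
@@@,,@
,,@@@@
step 12: ,@,@,,
,@,@@@
,@@,@@
@@,@@@
,,@,@@
step 13: ,@,@,,
@@,@@@
@,@,@@
,@,@@@
,,@,@@
step 14: @,@@,,
@,,@@@
@,@,@@
,@,@@@
,,@,@@
step 15: @,@@,,
@,,@@@
@@@,@@
@,@@@@
,@@,@@
step 16: @,@@@,
@,,,,,
@@@,,@
@,@@@@
,@@,@@
step 17: @,@@@,
@,,,,,
@@@,,@
@,@@,@
,@@@,,
step 18: @,@@,@
@,,,,@
@@@,,@
@,@@,@
,@@@,,
step 19: @,@@,@
@,,,,,
@@@,@,
@,@@,,
,@@@,,
step 20: @,@@,@
@,,,,@
@@@,,@
@,@@,@
,@@@,,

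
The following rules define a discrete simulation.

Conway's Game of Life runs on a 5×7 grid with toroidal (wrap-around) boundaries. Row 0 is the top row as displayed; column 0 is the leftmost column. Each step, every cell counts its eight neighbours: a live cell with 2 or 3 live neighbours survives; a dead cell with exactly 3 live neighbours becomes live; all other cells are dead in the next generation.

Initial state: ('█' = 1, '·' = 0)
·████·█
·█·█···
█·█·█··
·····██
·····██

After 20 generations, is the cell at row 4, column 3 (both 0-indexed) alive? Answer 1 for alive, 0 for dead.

1

t=0: ·████·█
·█·█···
█·█·█··
·····██
·····██
t=1: ·█·██·█
·····█·
███████
█···█··
··██···
t=2: ···███·
·······
████···
█······
███··█·
t=3: ·██████
·█·····
███····
···█···
████·█·
t=4: ·····██
····███
███····
···██·█
█····█·
t=5: █······
·█··█··
███····
··█████
█······
t=6: ██·····
··█····
█·····█
··█████
██·███·
t=7: █··██·█
······█
███·█·█
··█····
·······
t=8: █····██
··█·█··
████·██
█·██···
···█···
t=9: ···████
··█·█··
█····██
█······
█████··
t=10: █·····█
█······
██···██
··████·
███····
t=11: ······█
·····█·
████·█·
···███·
█·█·██·
t=12: ····█·█
███·██·
·███·█·
█······
·······
t=13: ██·██·█
█······
···█·█·
·██····
·······
t=14: ██····█
████·█·
·██····
··█····
···█···
t=15: ···██·█
···█···
█······
·███···
███····
t=16: ██·██··
···██··
·█·█···
···█···
█···█··
t=17: ███··█·
██·····
···█···
··███··
███·█··
t=18: ···█···
█·····█
·█·██··
····█··
█···███
t=19: ····█··
█·███··
█··███·
█·····█
···████
t=20: ··█···█
·██···█
█·█··█·
█······
█··██·█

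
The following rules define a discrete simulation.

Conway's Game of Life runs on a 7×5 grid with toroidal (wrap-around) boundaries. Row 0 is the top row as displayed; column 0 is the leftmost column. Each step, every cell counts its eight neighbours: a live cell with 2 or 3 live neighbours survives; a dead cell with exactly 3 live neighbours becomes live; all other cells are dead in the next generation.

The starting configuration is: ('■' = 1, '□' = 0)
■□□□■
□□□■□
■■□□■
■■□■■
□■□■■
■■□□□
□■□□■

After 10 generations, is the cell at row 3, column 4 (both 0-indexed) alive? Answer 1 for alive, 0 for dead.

0

k=0  ■□□□■
□□□■□
■■□□■
■■□■■
□■□■■
■■□□□
□■□□■
k=1  ■□□■■
□■□■□
□■□□□
□□□□□
□□□■□
□■□■□
□■□□■
k=2  □■□■□
□■□■□
□□■□□
□□□□□
□□■□□
■□□■■
□■□□□
k=3  ■■□□□
□■□■□
□□■□□
□□□□□
□□□■■
■■■■■
□■□■□
k=4  ■■□□■
■■□□□
□□■□□
□□□■□
□■□□□
□■□□□
□□□■□
k=5  □■■□■
□□■□■
□■■□□
□□■□□
□□■□□
□□■□□
□■■□■
k=6  □□□□■
□□□□□
□■■□□
□□■■□
□■■■□
□□■□□
□□□□□
k=7  □□□□□
□□□□□
□■■■□
□□□□□
□■□□□
□■■■□
□□□□□
k=8  □□□□□
□□■□□
□□■□□
□■□□□
□■□□□
□■■□□
□□■□□
k=9  □□□□□
□□□□□
□■■□□
□■■□□
■■□□□
□■■□□
□■■□□
k=10  □□□□□
□□□□□
□■■□□
□□□□□
■□□□□
□□□□□
□■■□□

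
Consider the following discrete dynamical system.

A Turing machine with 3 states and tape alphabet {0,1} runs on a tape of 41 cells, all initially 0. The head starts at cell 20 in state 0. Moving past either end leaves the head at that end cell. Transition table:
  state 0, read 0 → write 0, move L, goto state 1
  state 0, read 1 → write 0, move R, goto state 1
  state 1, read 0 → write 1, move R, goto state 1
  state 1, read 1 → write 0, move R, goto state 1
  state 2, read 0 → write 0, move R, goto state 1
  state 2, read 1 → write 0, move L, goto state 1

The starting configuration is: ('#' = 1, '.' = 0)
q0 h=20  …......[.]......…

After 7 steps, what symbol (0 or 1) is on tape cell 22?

gen 0: q0 h=20  …......[.]......…
gen 1: q1 h=19  …......[.]......…
gen 2: q1 h=20  ….....#[.]......…
gen 3: q1 h=21  …....##[.]......…
gen 4: q1 h=22  …...###[.]......…
gen 5: q1 h=23  …..####[.]......…
gen 6: q1 h=24  ….#####[.]......…
gen 7: q1 h=25  …######[.]......…

1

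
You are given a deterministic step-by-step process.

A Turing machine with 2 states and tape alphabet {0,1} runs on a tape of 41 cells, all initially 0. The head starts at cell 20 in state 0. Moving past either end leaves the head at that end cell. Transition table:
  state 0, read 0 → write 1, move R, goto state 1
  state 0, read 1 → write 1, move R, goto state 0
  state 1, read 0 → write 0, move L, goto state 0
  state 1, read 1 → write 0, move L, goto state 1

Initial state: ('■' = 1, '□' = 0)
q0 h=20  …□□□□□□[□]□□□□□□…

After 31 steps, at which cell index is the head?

31

0) q0 h=20  …□□□□□□[□]□□□□□□…
1) q1 h=21  …□□□□□■[□]□□□□□□…
2) q0 h=20  …□□□□□□[■]□□□□□□…
3) q0 h=21  …□□□□□■[□]□□□□□□…
4) q1 h=22  …□□□□■■[□]□□□□□□…
5) q0 h=21  …□□□□□■[■]□□□□□□…
6) q0 h=22  …□□□□■■[□]□□□□□□…
7) q1 h=23  …□□□■■■[□]□□□□□□…
8) q0 h=22  …□□□□■■[■]□□□□□□…
9) q0 h=23  …□□□■■■[□]□□□□□□…
10) q1 h=24  …□□■■■■[□]□□□□□□…
11) q0 h=23  …□□□■■■[■]□□□□□□…
12) q0 h=24  …□□■■■■[□]□□□□□□…
13) q1 h=25  …□■■■■■[□]□□□□□□…
14) q0 h=24  …□□■■■■[■]□□□□□□…
15) q0 h=25  …□■■■■■[□]□□□□□□…
16) q1 h=26  …■■■■■■[□]□□□□□□…
17) q0 h=25  …□■■■■■[■]□□□□□□…
18) q0 h=26  …■■■■■■[□]□□□□□□…
19) q1 h=27  …■■■■■■[□]□□□□□□…
20) q0 h=26  …■■■■■■[■]□□□□□□…
21) q0 h=27  …■■■■■■[□]□□□□□□…
22) q1 h=28  …■■■■■■[□]□□□□□□…
23) q0 h=27  …■■■■■■[■]□□□□□□…
24) q0 h=28  …■■■■■■[□]□□□□□□…
25) q1 h=29  …■■■■■■[□]□□□□□□…
26) q0 h=28  …■■■■■■[■]□□□□□□…
27) q0 h=29  …■■■■■■[□]□□□□□□…
28) q1 h=30  …■■■■■■[□]□□□□□□…
29) q0 h=29  …■■■■■■[■]□□□□□□…
30) q0 h=30  …■■■■■■[□]□□□□□□…
31) q1 h=31  …■■■■■■[□]□□□□□□…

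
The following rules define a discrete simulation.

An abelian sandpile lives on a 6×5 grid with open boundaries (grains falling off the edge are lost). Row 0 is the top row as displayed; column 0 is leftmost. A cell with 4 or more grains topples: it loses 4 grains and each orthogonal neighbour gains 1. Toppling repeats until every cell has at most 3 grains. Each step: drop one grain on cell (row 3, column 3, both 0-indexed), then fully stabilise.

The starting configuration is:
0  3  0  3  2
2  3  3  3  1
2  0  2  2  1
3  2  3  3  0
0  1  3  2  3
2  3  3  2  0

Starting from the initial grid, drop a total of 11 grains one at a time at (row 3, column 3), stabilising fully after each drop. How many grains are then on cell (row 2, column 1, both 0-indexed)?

gen 0: 0  3  0  3  2
2  3  3  3  1
2  0  2  2  1
3  2  3  3  0
0  1  3  2  3
2  3  3  2  0
gen 1: 0  3  0  3  2
2  3  3  3  1
2  0  3  3  1
3  3  1  2  2
0  3  2  2  0
3  0  2  0  2
gen 2: 0  3  0  3  2
2  3  3  3  1
2  0  3  3  1
3  3  1  3  2
0  3  2  2  0
3  0  2  0  2
gen 3: 1  0  3  0  3
3  1  2  2  2
2  2  1  2  2
3  3  3  1  3
0  3  2  3  0
3  0  2  0  2
gen 4: 1  0  3  0  3
3  1  2  2  2
2  2  1  2  2
3  3  3  2  3
0  3  2  3  0
3  0  2  0  2
gen 5: 1  0  3  0  3
3  1  2  2  2
2  2  1  2  2
3  3  3  3  3
0  3  2  3  0
3  0  2  0  2
gen 6: 1  0  3  0  3
3  1  2  2  2
3  3  2  3  3
0  2  2  3  0
2  1  1  1  2
3  1  3  1  2
gen 7: 1  0  3  0  3
3  1  2  3  3
3  3  3  1  0
0  2  3  1  2
2  1  1  2  2
3  1  3  1  2
gen 8: 1  0  3  0  3
3  1  2  3  3
3  3  3  1  0
0  2  3  2  2
2  1  1  2  2
3  1  3  1  2
gen 9: 1  0  3  0  3
3  1  2  3  3
3  3  3  1  0
0  2  3  3  2
2  1  1  2  2
3  1  3  1  2
gen 10: 2  0  3  0  3
0  3  3  3  3
1  2  1  3  0
2  0  2  1  3
2  2  2  3  2
3  1  3  1  2
gen 11: 2  0  3  0  3
0  3  3  3  3
1  2  1  3  0
2  0  2  2  3
2  2  2  3  2
3  1  3  1  2

2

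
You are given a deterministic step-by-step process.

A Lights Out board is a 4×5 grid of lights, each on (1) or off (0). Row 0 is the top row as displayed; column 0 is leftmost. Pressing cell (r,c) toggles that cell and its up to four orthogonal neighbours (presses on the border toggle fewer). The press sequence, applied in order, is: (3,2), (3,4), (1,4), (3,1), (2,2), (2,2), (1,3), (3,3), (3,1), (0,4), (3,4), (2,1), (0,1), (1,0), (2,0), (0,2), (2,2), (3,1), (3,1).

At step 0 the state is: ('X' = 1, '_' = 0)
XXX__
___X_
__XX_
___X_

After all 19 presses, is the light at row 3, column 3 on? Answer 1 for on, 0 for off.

1

k=0  XXX__
___X_
__XX_
___X_
k=1  XXX__
___X_
___X_
_XX__
k=2  XXX__
___X_
___XX
_XXXX
k=3  XXX_X
____X
___X_
_XXXX
k=4  XXX_X
____X
_X_X_
X__XX
k=5  XXX_X
__X_X
__X__
X_XXX
k=6  XXX_X
____X
_X_X_
X__XX
k=7  XXXXX
__XX_
_X___
X__XX
k=8  XXXXX
__XX_
_X_X_
X_X__
k=9  XXXXX
__XX_
___X_
_X___
k=10  XXX__
__XXX
___X_
_X___
k=11  XXX__
__XXX
___XX
_X_XX
k=12  XXX__
_XXXX
XXXXX
___XX
k=13  _____
__XXX
XXXXX
___XX
k=14  X____
XXXXX
_XXXX
___XX
k=15  X____
_XXXX
X_XXX
X__XX
k=16  XXXX_
_X_XX
X_XXX
X__XX
k=17  XXXX_
_XXXX
XX__X
X_XXX
k=18  XXXX_
_XXXX
X___X
_X_XX
k=19  XXXX_
_XXXX
XX__X
X_XXX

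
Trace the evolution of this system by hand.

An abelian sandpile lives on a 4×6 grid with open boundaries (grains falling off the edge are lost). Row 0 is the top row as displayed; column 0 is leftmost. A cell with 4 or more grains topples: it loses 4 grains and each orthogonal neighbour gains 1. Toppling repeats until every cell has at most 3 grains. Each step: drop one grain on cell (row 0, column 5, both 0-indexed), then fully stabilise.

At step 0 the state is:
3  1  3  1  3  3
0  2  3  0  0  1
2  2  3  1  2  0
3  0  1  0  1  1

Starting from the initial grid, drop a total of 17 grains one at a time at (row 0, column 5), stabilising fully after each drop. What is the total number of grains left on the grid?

step 0: 3  1  3  1  3  3
0  2  3  0  0  1
2  2  3  1  2  0
3  0  1  0  1  1
step 1: 3  1  3  2  0  1
0  2  3  0  1  2
2  2  3  1  2  0
3  0  1  0  1  1
step 2: 3  1  3  2  0  2
0  2  3  0  1  2
2  2  3  1  2  0
3  0  1  0  1  1
step 3: 3  1  3  2  0  3
0  2  3  0  1  2
2  2  3  1  2  0
3  0  1  0  1  1
step 4: 3  1  3  2  1  0
0  2  3  0  1  3
2  2  3  1  2  0
3  0  1  0  1  1
step 5: 3  1  3  2  1  1
0  2  3  0  1  3
2  2  3  1  2  0
3  0  1  0  1  1
step 6: 3  1  3  2  1  2
0  2  3  0  1  3
2  2  3  1  2  0
3  0  1  0  1  1
step 7: 3  1  3  2  1  3
0  2  3  0  1  3
2  2  3  1  2  0
3  0  1  0  1  1
step 8: 3  1  3  2  2  1
0  2  3  0  2  0
2  2  3  1  2  1
3  0  1  0  1  1
step 9: 3  1  3  2  2  2
0  2  3  0  2  0
2  2  3  1  2  1
3  0  1  0  1  1
step 10: 3  1  3  2  2  3
0  2  3  0  2  0
2  2  3  1  2  1
3  0  1  0  1  1
step 11: 3  1  3  2  3  0
0  2  3  0  2  1
2  2  3  1  2  1
3  0  1  0  1  1
step 12: 3  1  3  2  3  1
0  2  3  0  2  1
2  2  3  1  2  1
3  0  1  0  1  1
step 13: 3  1  3  2  3  2
0  2  3  0  2  1
2  2  3  1  2  1
3  0  1  0  1  1
step 14: 3  1  3  2  3  3
0  2  3  0  2  1
2  2  3  1  2  1
3  0  1  0  1  1
step 15: 3  1  3  3  0  1
0  2  3  0  3  2
2  2  3  1  2  1
3  0  1  0  1  1
step 16: 3  1  3  3  0  2
0  2  3  0  3  2
2  2  3  1  2  1
3  0  1  0  1  1
step 17: 3  1  3  3  0  3
0  2  3  0  3  2
2  2  3  1  2  1
3  0  1  0  1  1

40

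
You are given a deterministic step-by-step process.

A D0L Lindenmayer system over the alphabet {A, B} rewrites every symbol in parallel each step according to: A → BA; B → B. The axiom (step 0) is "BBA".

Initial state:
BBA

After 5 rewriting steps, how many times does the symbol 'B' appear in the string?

7

t=0: BBA
t=1: BBBA
t=2: BBBBA
t=3: BBBBBA
t=4: BBBBBBA
t=5: BBBBBBBA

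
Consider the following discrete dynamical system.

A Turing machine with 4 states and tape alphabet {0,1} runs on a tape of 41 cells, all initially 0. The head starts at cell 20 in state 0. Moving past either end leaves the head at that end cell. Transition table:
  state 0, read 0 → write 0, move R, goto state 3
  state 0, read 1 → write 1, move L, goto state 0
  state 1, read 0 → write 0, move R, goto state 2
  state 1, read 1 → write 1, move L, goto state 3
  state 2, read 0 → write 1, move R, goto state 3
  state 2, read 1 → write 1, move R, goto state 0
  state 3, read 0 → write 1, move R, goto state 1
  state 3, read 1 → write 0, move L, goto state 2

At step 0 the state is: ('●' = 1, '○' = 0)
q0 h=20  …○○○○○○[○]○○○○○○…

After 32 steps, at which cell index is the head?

t=0: q0 h=20  …○○○○○○[○]○○○○○○…
t=1: q3 h=21  …○○○○○○[○]○○○○○○…
t=2: q1 h=22  …○○○○○●[○]○○○○○○…
t=3: q2 h=23  …○○○○●○[○]○○○○○○…
t=4: q3 h=24  …○○○●○●[○]○○○○○○…
t=5: q1 h=25  …○○●○●●[○]○○○○○○…
t=6: q2 h=26  …○●○●●○[○]○○○○○○…
t=7: q3 h=27  …●○●●○●[○]○○○○○○…
t=8: q1 h=28  …○●●○●●[○]○○○○○○…
t=9: q2 h=29  …●●○●●○[○]○○○○○○…
t=10: q3 h=30  …●○●●○●[○]○○○○○○…
t=11: q1 h=31  …○●●○●●[○]○○○○○○…
t=12: q2 h=32  …●●○●●○[○]○○○○○○…
t=13: q3 h=33  …●○●●○●[○]○○○○○○…
t=14: q1 h=34  …○●●○●●[○]○○○○○○|
t=15: q2 h=35  …●●○●●○[○]○○○○○|
t=16: q3 h=36  …●○●●○●[○]○○○○|
t=17: q1 h=37  …○●●○●●[○]○○○|
t=18: q2 h=38  …●●○●●○[○]○○|
t=19: q3 h=39  …●○●●○●[○]○|
t=20: q1 h=40  …○●●○●●[○]|
t=21: q2 h=40  …○●●○●●[○]|
t=22: q3 h=40  …○●●○●●[●]|
t=23: q2 h=39  …●○●●○●[●]○|
t=24: q0 h=40  …○●●○●●[○]|
t=25: q3 h=40  …○●●○●●[○]|
t=26: q1 h=40  …○●●○●●[●]|
t=27: q3 h=39  …●○●●○●[●]●|
t=28: q2 h=38  …●●○●●○[●]○●|
t=29: q0 h=39  …●○●●○●[○]●|
t=30: q3 h=40  …○●●○●○[●]|
t=31: q2 h=39  …●○●●○●[○]○|
t=32: q3 h=40  …○●●○●●[○]|

40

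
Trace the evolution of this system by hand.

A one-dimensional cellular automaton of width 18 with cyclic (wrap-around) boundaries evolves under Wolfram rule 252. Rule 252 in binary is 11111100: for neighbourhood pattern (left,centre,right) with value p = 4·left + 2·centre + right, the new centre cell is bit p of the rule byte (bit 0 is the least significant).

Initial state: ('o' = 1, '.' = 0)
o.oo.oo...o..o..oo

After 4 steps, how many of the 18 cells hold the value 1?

step 0: o.oo.oo...o..o..oo
step 1: oooooooo..oo.oo.oo
step 2: ooooooooo.oooooooo
step 3: oooooooooooooooooo
step 4: oooooooooooooooooo

18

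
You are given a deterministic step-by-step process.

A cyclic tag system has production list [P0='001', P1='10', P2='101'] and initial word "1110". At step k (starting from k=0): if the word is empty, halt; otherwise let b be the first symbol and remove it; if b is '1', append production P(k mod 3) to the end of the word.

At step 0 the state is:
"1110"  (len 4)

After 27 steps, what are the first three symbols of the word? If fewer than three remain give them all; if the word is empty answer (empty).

011

k=0  "1110"  (len 4)
k=1  "110001"  (len 6)
k=2  "1000110"  (len 7)
k=3  "000110101"  (len 9)
k=4  "00110101"  (len 8)
k=5  "0110101"  (len 7)
k=6  "110101"  (len 6)
k=7  "10101001"  (len 8)
k=8  "010100110"  (len 9)
k=9  "10100110"  (len 8)
k=10  "0100110001"  (len 10)
k=11  "100110001"  (len 9)
k=12  "00110001101"  (len 11)
k=13  "0110001101"  (len 10)
k=14  "110001101"  (len 9)
k=15  "10001101101"  (len 11)
k=16  "0001101101001"  (len 13)
k=17  "001101101001"  (len 12)
k=18  "01101101001"  (len 11)
k=19  "1101101001"  (len 10)
k=20  "10110100110"  (len 11)
k=21  "0110100110101"  (len 13)
k=22  "110100110101"  (len 12)
k=23  "1010011010110"  (len 13)
k=24  "010011010110101"  (len 15)
k=25  "10011010110101"  (len 14)
k=26  "001101011010110"  (len 15)
k=27  "01101011010110"  (len 14)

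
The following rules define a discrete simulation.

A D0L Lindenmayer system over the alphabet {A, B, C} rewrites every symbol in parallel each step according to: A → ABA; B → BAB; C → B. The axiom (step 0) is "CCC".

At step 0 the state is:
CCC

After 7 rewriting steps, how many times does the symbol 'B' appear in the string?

[0] CCC
[1] BBB
[2] BABBABBAB
[3] BABABABABBABABABABBABABABAB
[4] BABABABABABABABABABABABABABBABABABABABABABABABABABABABBABABABABABABABABABABABABAB
[5] BABABABABABABABABABABABABABABABABABABABABABABABABABABABABA…ABABABABABABABABABABABABABABABABABABABABABABABABABABABABAB  (len 243)
[6] BABABABABABABABABABABABABABABABABABABABABABABABABABABABABA…ABABABABABABABABABABABABABABABABABABABABABABABABABABABABAB  (len 729)
[7] BABABABABABABABABABABABABABABABABABABABABABABABABABABABABA…ABABABABABABABABABABABABABABABABABABABABABABABABABABABABAB  (len 2187)

1095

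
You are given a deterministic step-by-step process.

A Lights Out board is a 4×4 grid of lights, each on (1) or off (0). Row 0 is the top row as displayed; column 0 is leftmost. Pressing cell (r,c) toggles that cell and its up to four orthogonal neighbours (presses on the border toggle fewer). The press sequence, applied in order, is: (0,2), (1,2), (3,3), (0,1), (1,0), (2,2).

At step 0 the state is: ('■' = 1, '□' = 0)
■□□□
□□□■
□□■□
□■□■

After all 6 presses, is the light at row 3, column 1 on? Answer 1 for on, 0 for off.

gen 0: ■□□□
□□□■
□□■□
□■□■
gen 1: ■■■■
□□■■
□□■□
□■□■
gen 2: ■■□■
□■□□
□□□□
□■□■
gen 3: ■■□■
□■□□
□□□■
□■■□
gen 4: □□■■
□□□□
□□□■
□■■□
gen 5: ■□■■
■■□□
■□□■
□■■□
gen 6: ■□■■
■■■□
■■■□
□■□□

1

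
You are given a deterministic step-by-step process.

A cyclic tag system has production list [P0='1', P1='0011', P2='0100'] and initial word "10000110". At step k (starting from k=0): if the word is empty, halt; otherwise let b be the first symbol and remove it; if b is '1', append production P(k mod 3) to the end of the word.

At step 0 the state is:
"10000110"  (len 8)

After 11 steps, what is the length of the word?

0) "10000110"  (len 8)
1) "00001101"  (len 8)
2) "0001101"  (len 7)
3) "001101"  (len 6)
4) "01101"  (len 5)
5) "1101"  (len 4)
6) "1010100"  (len 7)
7) "0101001"  (len 7)
8) "101001"  (len 6)
9) "010010100"  (len 9)
10) "10010100"  (len 8)
11) "00101000011"  (len 11)

11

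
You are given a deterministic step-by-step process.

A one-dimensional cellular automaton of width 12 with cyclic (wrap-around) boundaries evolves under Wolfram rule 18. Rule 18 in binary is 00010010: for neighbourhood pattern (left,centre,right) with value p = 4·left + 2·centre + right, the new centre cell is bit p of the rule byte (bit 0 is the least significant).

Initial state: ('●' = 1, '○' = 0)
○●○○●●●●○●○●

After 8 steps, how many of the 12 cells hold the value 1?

2

k=0  ○●○○●●●●○●○●
k=1  ○○●●○○○○○○○○
k=2  ○●○○●○○○○○○○
k=3  ●○●●○●○○○○○○
k=4  ○○○○○○●○○○○●
k=5  ●○○○○●○●○○●○
k=6  ○●○○●○○○●●○○
k=7  ●○●●○●○●○○●○
k=8  ○○○○○○○○●●○○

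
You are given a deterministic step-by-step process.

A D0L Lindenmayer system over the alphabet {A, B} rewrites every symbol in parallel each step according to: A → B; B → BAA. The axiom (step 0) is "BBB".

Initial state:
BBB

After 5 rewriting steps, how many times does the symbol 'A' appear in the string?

66

k=0  BBB
k=1  BAABAABAA
k=2  BAABBBAABBBAABB
k=3  BAABBBAABAABAABBBAABAABAABBBAABAA
k=4  BAABBBAABAABAABBBAABBBAABBBAABAABAABBBAABBBAABBBAABAABAABBBAABB
k=5  BAABBBAABAABAABBBAABBBAABBBAABAABAABBBAABAABAABBBAABAABAAB…ABAABAABBBAABAABAABBBAABAABAABBBAABBBAABBBAABAABAABBBAABAA  (len 129)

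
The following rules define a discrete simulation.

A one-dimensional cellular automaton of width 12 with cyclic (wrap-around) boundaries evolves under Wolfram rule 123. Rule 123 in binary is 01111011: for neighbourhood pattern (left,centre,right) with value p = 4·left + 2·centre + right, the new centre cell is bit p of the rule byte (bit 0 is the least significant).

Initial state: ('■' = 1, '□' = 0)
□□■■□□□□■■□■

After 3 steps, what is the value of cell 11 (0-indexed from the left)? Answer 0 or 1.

gen 0: □□■■□□□□■■□■
gen 1: ■■■■■■■■■■■□
gen 2: ■□□□□□□□□□■■
gen 3: ■■■■■■■■■■■□

0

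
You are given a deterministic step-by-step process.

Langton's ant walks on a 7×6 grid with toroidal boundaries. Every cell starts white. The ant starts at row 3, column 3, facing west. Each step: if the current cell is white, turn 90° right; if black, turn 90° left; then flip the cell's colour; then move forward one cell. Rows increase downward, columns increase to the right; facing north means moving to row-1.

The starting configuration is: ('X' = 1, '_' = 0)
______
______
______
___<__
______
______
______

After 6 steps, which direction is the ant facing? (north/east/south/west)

west

[0] ______
______
______
___<__
______
______
______
[1] ______
______
___^__
___X__
______
______
______
[2] ______
______
___X>_
___X__
______
______
______
[3] ______
______
___XX_
___Xv_
______
______
______
[4] ______
______
___XX_
___<X_
______
______
______
[5] ______
______
___XX_
____X_
___v__
______
______
[6] ______
______
___XX_
____X_
__<X__
______
______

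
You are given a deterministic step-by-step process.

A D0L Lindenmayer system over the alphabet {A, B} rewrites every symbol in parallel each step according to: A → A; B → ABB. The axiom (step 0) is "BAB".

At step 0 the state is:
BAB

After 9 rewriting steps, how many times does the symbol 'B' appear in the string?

1024

t=0: BAB
t=1: ABBAABB
t=2: AABBABBAAABBABB
t=3: AAABBABBAABBABBAAAABBABBAABBABB
t=4: AAAABBABBAABBABBAAABBABBAABBABBAAAAABBABBAABBABBAAABBABBAABBABB
t=5: AAAAABBABBAABBABBAAABBABBAABBABBAAAABBABBAABBABBAAABBABBAA…BBABBAABBABBAAABBABBAABBABBAAAABBABBAABBABBAAABBABBAABBABB  (len 127)
t=6: AAAAAABBABBAABBABBAAABBABBAABBABBAAAABBABBAABBABBAAABBABBA…BBABBAABBABBAAABBABBAABBABBAAAABBABBAABBABBAAABBABBAABBABB  (len 255)
t=7: AAAAAAABBABBAABBABBAAABBABBAABBABBAAAABBABBAABBABBAAABBABB…BBABBAABBABBAAABBABBAABBABBAAAABBABBAABBABBAAABBABBAABBABB  (len 511)
t=8: AAAAAAAABBABBAABBABBAAABBABBAABBABBAAAABBABBAABBABBAAABBAB…BBABBAABBABBAAABBABBAABBABBAAAABBABBAABBABBAAABBABBAABBABB  (len 1023)
t=9: AAAAAAAAABBABBAABBABBAAABBABBAABBABBAAAABBABBAABBABBAAABBA…BBABBAABBABBAAABBABBAABBABBAAAABBABBAABBABBAAABBABBAABBABB  (len 2047)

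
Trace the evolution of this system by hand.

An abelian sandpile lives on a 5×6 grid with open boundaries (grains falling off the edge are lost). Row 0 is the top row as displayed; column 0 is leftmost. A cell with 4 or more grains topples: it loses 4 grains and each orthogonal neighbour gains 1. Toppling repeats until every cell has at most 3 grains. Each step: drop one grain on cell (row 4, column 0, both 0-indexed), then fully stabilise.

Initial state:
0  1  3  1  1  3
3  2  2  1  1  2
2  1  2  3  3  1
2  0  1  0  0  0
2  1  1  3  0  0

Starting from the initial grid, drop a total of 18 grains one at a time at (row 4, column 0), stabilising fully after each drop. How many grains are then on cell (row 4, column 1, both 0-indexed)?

2

k=0  0  1  3  1  1  3
3  2  2  1  1  2
2  1  2  3  3  1
2  0  1  0  0  0
2  1  1  3  0  0
k=1  0  1  3  1  1  3
3  2  2  1  1  2
2  1  2  3  3  1
2  0  1  0  0  0
3  1  1  3  0  0
k=2  0  1  3  1  1  3
3  2  2  1  1  2
2  1  2  3  3  1
3  0  1  0  0  0
0  2  1  3  0  0
k=3  0  1  3  1  1  3
3  2  2  1  1  2
2  1  2  3  3  1
3  0  1  0  0  0
1  2  1  3  0  0
k=4  0  1  3  1  1  3
3  2  2  1  1  2
2  1  2  3  3  1
3  0  1  0  0  0
2  2  1  3  0  0
k=5  0  1  3  1  1  3
3  2  2  1  1  2
2  1  2  3  3  1
3  0  1  0  0  0
3  2  1  3  0  0
k=6  0  1  3  1  1  3
3  2  2  1  1  2
3  1  2  3  3  1
0  1  1  0  0  0
1  3  1  3  0  0
k=7  0  1  3  1  1  3
3  2  2  1  1  2
3  1  2  3  3  1
0  1  1  0  0  0
2  3  1  3  0  0
k=8  0  1  3  1  1  3
3  2  2  1  1  2
3  1  2  3  3  1
0  1  1  0  0  0
3  3  1  3  0  0
k=9  0  1  3  1  1  3
3  2  2  1  1  2
3  1  2  3  3  1
1  2  1  0  0  0
1  0  2  3  0  0
k=10  0  1  3  1  1  3
3  2  2  1  1  2
3  1  2  3  3  1
1  2  1  0  0  0
2  0  2  3  0  0
k=11  0  1  3  1  1  3
3  2  2  1  1  2
3  1  2  3  3  1
1  2  1  0  0  0
3  0  2  3  0  0
k=12  0  1  3  1  1  3
3  2  2  1  1  2
3  1  2  3  3  1
2  2  1  0  0  0
0  1  2  3  0  0
k=13  0  1  3  1  1  3
3  2  2  1  1  2
3  1  2  3  3  1
2  2  1  0  0  0
1  1  2  3  0  0
k=14  0  1  3  1  1  3
3  2  2  1  1  2
3  1  2  3  3  1
2  2  1  0  0  0
2  1  2  3  0  0
k=15  0  1  3  1  1  3
3  2  2  1  1  2
3  1  2  3  3  1
2  2  1  0  0  0
3  1  2  3  0  0
k=16  0  1  3  1  1  3
3  2  2  1  1  2
3  1  2  3  3  1
3  2  1  0  0  0
0  2  2  3  0  0
k=17  0  1  3  1  1  3
3  2  2  1  1  2
3  1  2  3  3  1
3  2  1  0  0  0
1  2  2  3  0  0
k=18  0  1  3  1  1  3
3  2  2  1  1  2
3  1  2  3  3  1
3  2  1  0  0  0
2  2  2  3  0  0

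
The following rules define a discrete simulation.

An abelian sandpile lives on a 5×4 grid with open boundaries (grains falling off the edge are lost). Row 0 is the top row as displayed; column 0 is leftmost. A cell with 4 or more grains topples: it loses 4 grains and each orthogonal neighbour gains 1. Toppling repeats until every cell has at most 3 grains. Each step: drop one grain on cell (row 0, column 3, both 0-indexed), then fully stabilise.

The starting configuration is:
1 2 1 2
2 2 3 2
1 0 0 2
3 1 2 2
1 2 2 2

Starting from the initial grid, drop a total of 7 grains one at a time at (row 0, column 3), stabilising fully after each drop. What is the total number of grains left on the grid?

34

gen 0: 1 2 1 2
2 2 3 2
1 0 0 2
3 1 2 2
1 2 2 2
gen 1: 1 2 1 3
2 2 3 2
1 0 0 2
3 1 2 2
1 2 2 2
gen 2: 1 2 2 0
2 2 3 3
1 0 0 2
3 1 2 2
1 2 2 2
gen 3: 1 2 2 1
2 2 3 3
1 0 0 2
3 1 2 2
1 2 2 2
gen 4: 1 2 2 2
2 2 3 3
1 0 0 2
3 1 2 2
1 2 2 2
gen 5: 1 2 2 3
2 2 3 3
1 0 0 2
3 1 2 2
1 2 2 2
gen 6: 1 3 0 2
2 3 1 1
1 0 1 3
3 1 2 2
1 2 2 2
gen 7: 1 3 0 3
2 3 1 1
1 0 1 3
3 1 2 2
1 2 2 2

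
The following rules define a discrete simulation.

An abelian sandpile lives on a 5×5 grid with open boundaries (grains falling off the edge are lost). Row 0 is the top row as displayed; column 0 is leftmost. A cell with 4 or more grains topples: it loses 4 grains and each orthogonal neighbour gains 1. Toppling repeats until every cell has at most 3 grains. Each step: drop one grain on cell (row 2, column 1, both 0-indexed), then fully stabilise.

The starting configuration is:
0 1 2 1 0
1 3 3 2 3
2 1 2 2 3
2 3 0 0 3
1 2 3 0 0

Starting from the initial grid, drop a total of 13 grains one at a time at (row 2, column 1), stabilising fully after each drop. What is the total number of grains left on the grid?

42

[0] 0 1 2 1 0
1 3 3 2 3
2 1 2 2 3
2 3 0 0 3
1 2 3 0 0
[1] 0 1 2 1 0
1 3 3 2 3
2 2 2 2 3
2 3 0 0 3
1 2 3 0 0
[2] 0 1 2 1 0
1 3 3 2 3
2 3 2 2 3
2 3 0 0 3
1 2 3 0 0
[3] 0 2 3 1 0
2 1 1 3 3
3 3 0 3 3
3 0 2 0 3
1 3 3 0 0
[4] 0 2 3 1 0
3 2 1 3 3
1 1 1 3 3
0 2 2 0 3
2 3 3 0 0
[5] 0 2 3 1 0
3 2 1 3 3
1 2 1 3 3
0 2 2 0 3
2 3 3 0 0
[6] 0 2 3 1 0
3 2 1 3 3
1 3 1 3 3
0 2 2 0 3
2 3 3 0 0
[7] 0 2 3 1 0
3 3 1 3 3
2 0 2 3 3
0 3 2 0 3
2 3 3 0 0
[8] 0 2 3 1 0
3 3 1 3 3
2 1 2 3 3
0 3 2 0 3
2 3 3 0 0
[9] 0 2 3 1 0
3 3 1 3 3
2 2 2 3 3
0 3 2 0 3
2 3 3 0 0
[10] 0 2 3 1 0
3 3 1 3 3
2 3 2 3 3
0 3 2 0 3
2 3 3 0 0
[11] 2 1 1 3 1
2 0 2 2 1
1 1 3 2 2
2 3 1 3 0
3 1 1 1 1
[12] 2 1 1 3 1
2 0 2 2 1
1 2 3 2 2
2 3 1 3 0
3 1 1 1 1
[13] 2 1 1 3 1
2 0 2 2 1
1 3 3 2 2
2 3 1 3 0
3 1 1 1 1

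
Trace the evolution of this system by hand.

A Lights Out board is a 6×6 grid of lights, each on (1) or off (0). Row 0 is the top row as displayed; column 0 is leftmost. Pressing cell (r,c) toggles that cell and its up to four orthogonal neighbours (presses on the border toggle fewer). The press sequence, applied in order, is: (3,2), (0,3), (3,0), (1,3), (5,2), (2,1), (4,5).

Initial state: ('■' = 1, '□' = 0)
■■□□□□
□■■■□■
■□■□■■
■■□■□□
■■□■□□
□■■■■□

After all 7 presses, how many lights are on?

0) ■■□□□□
□■■■□■
■□■□■■
■■□■□□
■■□■□□
□■■■■□
1) ■■□□□□
□■■■□■
■□□□■■
■□■□□□
■■■■□□
□■■■■□
2) ■■■■■□
□■■□□■
■□□□■■
■□■□□□
■■■■□□
□■■■■□
3) ■■■■■□
□■■□□■
□□□□■■
□■■□□□
□■■■□□
□■■■■□
4) ■■■□■□
□■□■■■
□□□■■■
□■■□□□
□■■■□□
□■■■■□
5) ■■■□■□
□■□■■■
□□□■■■
□■■□□□
□■□■□□
□□□□■□
6) ■■■□■□
□□□■■■
■■■■■■
□□■□□□
□■□■□□
□□□□■□
7) ■■■□■□
□□□■■■
■■■■■■
□□■□□■
□■□■■■
□□□□■■

21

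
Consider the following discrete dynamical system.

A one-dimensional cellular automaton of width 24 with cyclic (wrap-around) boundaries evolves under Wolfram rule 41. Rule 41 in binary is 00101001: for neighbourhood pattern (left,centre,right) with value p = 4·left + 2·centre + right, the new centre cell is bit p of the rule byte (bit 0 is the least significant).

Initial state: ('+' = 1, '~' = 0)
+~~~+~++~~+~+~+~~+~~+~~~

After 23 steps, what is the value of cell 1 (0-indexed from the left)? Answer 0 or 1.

1

0) +~~~+~++~~+~+~+~~+~~+~~~
1) ~~+~~++~~~~+~+~~~~~~~~+~
2) +~~~~+~~++~~+~~++++++~~~
3) ~~++~~~~+~~~~~~+~~~~~~+~
4) +~+~~++~~~++++~~~++++~~~
5) ~+~~~+~~+~+~~~~+~+~~~~+~
6) ~~~+~~~~~+~~++~~+~~++~~~
7) ++~~~+++~~~~+~~~~~~+~~++
8) ~~~+~+~~~++~~~++++~~~~+~
9) ++~~+~~+~+~~+~+~~~~++~~~
10) +~~~~~~~+~~~~+~~++~+~~+~
11) ~~+++++~~~++~~~~+~+~~~~+
12) ~~+~~~~~+~+~~++~~+~~++~~
13) +~~~+++~~+~~~+~~~~~~+~~+
14) ~~+~+~~~~~~+~~~++++~~~~+
15) ~~~+~~++++~~~+~+~~~~++~~
16) ++~~~~+~~~~+~~+~~++~+~~+
17) ~~~++~~~++~~~~~~~+~+~~~+
18) ~+~+~~+~+~~+++++~~+~~+~~
19) ~~+~~~~+~~~+~~~~~~~~~~~+
20) ~~~~++~~~+~~~+++++++++~~
21) +++~+~~+~~~+~+~~~~~~~~~+
22) ~~~+~~~~~+~~+~~+++++++~+
23) ~+~~~+++~~~~~~~+~~~~~~+~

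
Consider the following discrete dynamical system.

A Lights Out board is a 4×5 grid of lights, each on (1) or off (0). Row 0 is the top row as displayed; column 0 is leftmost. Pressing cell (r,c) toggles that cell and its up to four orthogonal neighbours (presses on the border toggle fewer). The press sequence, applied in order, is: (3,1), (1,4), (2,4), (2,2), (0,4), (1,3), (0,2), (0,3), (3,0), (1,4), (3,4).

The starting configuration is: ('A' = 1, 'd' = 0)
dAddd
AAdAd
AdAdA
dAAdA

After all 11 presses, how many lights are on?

step 0: dAddd
AAdAd
AdAdA
dAAdA
step 1: dAddd
AAdAd
AAAdA
AdddA
step 2: dAddA
AAddA
AAAdd
AdddA
step 3: dAddA
AAddd
AAAAA
Adddd
step 4: dAddA
AAAdd
AdddA
AdAdd
step 5: dAdAd
AAAdA
AdddA
AdAdd
step 6: dAddd
AAdAd
AddAA
AdAdd
step 7: ddAAd
AAAAd
AddAA
AdAdd
step 8: ddddA
AAAdd
AddAA
AdAdd
step 9: ddddA
AAAdd
dddAA
dAAdd
step 10: ddddd
AAAAA
dddAd
dAAdd
step 11: ddddd
AAAAA
dddAA
dAAAA

11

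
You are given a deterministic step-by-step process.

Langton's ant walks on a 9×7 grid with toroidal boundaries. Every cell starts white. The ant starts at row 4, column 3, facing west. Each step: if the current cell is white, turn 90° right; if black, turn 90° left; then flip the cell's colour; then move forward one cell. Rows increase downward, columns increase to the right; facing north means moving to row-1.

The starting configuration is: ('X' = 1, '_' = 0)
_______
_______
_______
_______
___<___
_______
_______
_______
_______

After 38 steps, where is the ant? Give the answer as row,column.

5,6

0) _______
_______
_______
_______
___<___
_______
_______
_______
_______
1) _______
_______
_______
___^___
___X___
_______
_______
_______
_______
2) _______
_______
_______
___X>__
___X___
_______
_______
_______
_______
3) _______
_______
_______
___XX__
___Xv__
_______
_______
_______
_______
4) _______
_______
_______
___XX__
___<X__
_______
_______
_______
_______
5) _______
_______
_______
___XX__
____X__
___v___
_______
_______
_______
6) _______
_______
_______
___XX__
____X__
__<X___
_______
_______
_______
7) _______
_______
_______
___XX__
__^_X__
__XX___
_______
_______
_______
8) _______
_______
_______
___XX__
__X>X__
__XX___
_______
_______
_______
9) _______
_______
_______
___XX__
__XXX__
__Xv___
_______
_______
_______
10) _______
_______
_______
___XX__
__XXX__
__X_>__
_______
_______
_______
11) _______
_______
_______
___XX__
__XXX__
__X_X__
____v__
_______
_______
12) _______
_______
_______
___XX__
__XXX__
__X_X__
___<X__
_______
_______
13) _______
_______
_______
___XX__
__XXX__
__X^X__
___XX__
_______
_______
14) _______
_______
_______
___XX__
__XXX__
__XX>__
___XX__
_______
_______
15) _______
_______
_______
___XX__
__XX^__
__XX___
___XX__
_______
_______
16) _______
_______
_______
___XX__
__X<___
__XX___
___XX__
_______
_______
17) _______
_______
_______
___XX__
__X____
__Xv___
___XX__
_______
_______
18) _______
_______
_______
___XX__
__X____
__X_>__
___XX__
_______
_______
19) _______
_______
_______
___XX__
__X____
__X_X__
___Xv__
_______
_______
20) _______
_______
_______
___XX__
__X____
__X_X__
___X_>_
_______
_______
21) _______
_______
_______
___XX__
__X____
__X_X__
___X_X_
_____v_
_______
22) _______
_______
_______
___XX__
__X____
__X_X__
___X_X_
____<X_
_______
23) _______
_______
_______
___XX__
__X____
__X_X__
___X^X_
____XX_
_______
24) _______
_______
_______
___XX__
__X____
__X_X__
___XX>_
____XX_
_______
25) _______
_______
_______
___XX__
__X____
__X_X^_
___XX__
____XX_
_______
26) _______
_______
_______
___XX__
__X____
__X_XX>
___XX__
____XX_
_______
27) _______
_______
_______
___XX__
__X____
__X_XXX
___XX_v
____XX_
_______
28) _______
_______
_______
___XX__
__X____
__X_XXX
___XX<X
____XX_
_______
29) _______
_______
_______
___XX__
__X____
__X_X^X
___XXXX
____XX_
_______
30) _______
_______
_______
___XX__
__X____
__X_<_X
___XXXX
____XX_
_______
31) _______
_______
_______
___XX__
__X____
__X___X
___XvXX
____XX_
_______
32) _______
_______
_______
___XX__
__X____
__X___X
___X_>X
____XX_
_______
33) _______
_______
_______
___XX__
__X____
__X__^X
___X__X
____XX_
_______
34) _______
_______
_______
___XX__
__X____
__X__X>
___X__X
____XX_
_______
35) _______
_______
_______
___XX__
__X___^
__X__X_
___X__X
____XX_
_______
36) _______
_______
_______
___XX__
>_X___X
__X__X_
___X__X
____XX_
_______
37) _______
_______
_______
___XX__
X_X___X
v_X__X_
___X__X
____XX_
_______
38) _______
_______
_______
___XX__
X_X___X
X_X__X<
___X__X
____XX_
_______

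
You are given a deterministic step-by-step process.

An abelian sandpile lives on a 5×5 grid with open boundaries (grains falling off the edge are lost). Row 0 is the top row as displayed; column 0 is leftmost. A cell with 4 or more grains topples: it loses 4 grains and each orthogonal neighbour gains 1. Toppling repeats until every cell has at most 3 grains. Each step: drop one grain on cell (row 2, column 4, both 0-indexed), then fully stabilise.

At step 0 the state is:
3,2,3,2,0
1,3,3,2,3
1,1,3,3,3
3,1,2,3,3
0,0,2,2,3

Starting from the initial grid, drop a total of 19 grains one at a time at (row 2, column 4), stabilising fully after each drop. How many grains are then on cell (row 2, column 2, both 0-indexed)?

t=0: 3,2,3,2,0
1,3,3,2,3
1,1,3,3,3
3,1,2,3,3
0,0,2,2,3
t=1: 0,1,2,0,2
3,1,3,2,1
1,3,2,3,3
3,2,1,3,2
0,1,0,1,1
t=2: 0,1,2,0,2
3,1,3,3,2
1,3,3,1,2
3,2,2,1,0
0,1,0,2,2
t=3: 0,1,2,0,2
3,1,3,3,2
1,3,3,1,3
3,2,2,1,0
0,1,0,2,2
t=4: 0,1,2,0,2
3,1,3,3,3
1,3,3,2,0
3,2,2,1,1
0,1,0,2,2
t=5: 0,1,2,0,2
3,1,3,3,3
1,3,3,2,1
3,2,2,1,1
0,1,0,2,2
t=6: 0,1,2,0,2
3,1,3,3,3
1,3,3,2,2
3,2,2,1,1
0,1,0,2,2
t=7: 0,1,2,0,2
3,1,3,3,3
1,3,3,2,3
3,2,2,1,1
0,1,0,2,2
t=8: 0,1,3,1,3
3,3,1,2,1
2,0,2,1,2
3,3,3,2,2
0,1,0,2,2
t=9: 0,1,3,1,3
3,3,1,2,1
2,0,2,1,3
3,3,3,2,2
0,1,0,2,2
t=10: 0,1,3,1,3
3,3,1,2,2
2,0,2,2,0
3,3,3,2,3
0,1,0,2,2
t=11: 0,1,3,1,3
3,3,1,2,2
2,0,2,2,1
3,3,3,2,3
0,1,0,2,2
t=12: 0,1,3,1,3
3,3,1,2,2
2,0,2,2,2
3,3,3,2,3
0,1,0,2,2
t=13: 0,1,3,1,3
3,3,1,2,2
2,0,2,2,3
3,3,3,2,3
0,1,0,2,2
t=14: 0,1,3,1,3
3,3,1,2,3
2,0,2,3,1
3,3,3,3,0
0,1,0,2,3
t=15: 0,1,3,1,3
3,3,1,2,3
2,0,2,3,2
3,3,3,3,0
0,1,0,2,3
t=16: 0,1,3,1,3
3,3,1,2,3
2,0,2,3,3
3,3,3,3,0
0,1,0,2,3
t=17: 0,1,3,3,0
3,3,3,0,2
3,2,0,3,2
0,1,2,1,2
1,2,1,3,3
t=18: 0,1,3,3,0
3,3,3,0,2
3,2,0,3,3
0,1,2,1,2
1,2,1,3,3
t=19: 0,1,3,3,0
3,3,3,1,3
3,2,1,0,1
0,1,2,2,3
1,2,1,3,3

1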